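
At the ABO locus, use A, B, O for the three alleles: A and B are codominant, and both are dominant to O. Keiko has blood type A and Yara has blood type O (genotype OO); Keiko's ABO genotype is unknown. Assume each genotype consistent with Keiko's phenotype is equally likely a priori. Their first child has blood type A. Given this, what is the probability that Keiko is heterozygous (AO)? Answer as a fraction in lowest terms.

Possible genotypes: Keiko ∈ {AA, AO}; Yara ∈ {OO}.
Weight each parental genotype pair by prior × P(type-A child):
  AA × OO: posterior weight 2/3.
  AO × OO: posterior weight 1/3.
Sum the posterior weight over pairs where Keiko is AO: 1/3.

1/3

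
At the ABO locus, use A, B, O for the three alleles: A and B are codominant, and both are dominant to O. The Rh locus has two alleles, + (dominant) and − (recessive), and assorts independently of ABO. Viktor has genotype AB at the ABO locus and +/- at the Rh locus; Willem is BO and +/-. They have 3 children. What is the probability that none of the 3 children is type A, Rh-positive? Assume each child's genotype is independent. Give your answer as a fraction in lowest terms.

ABO cross AB × BO → 1/4 A, 1/2 B, 1/4 AB.
Rh cross +/- × +/- → 3/4 Rh+, 1/4 Rh-; so P(type A, Rh-positive) = 1/4 × 3/4 = 3/16 per child.
P(not type A, Rh-positive) = 13/16 for one child; (13/16)^3 = 2197/4096.

2197/4096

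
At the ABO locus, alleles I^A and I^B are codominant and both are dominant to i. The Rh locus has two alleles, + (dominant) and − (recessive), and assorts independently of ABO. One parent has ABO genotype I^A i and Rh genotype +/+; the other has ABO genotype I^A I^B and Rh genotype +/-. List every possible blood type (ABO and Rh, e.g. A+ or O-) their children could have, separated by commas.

A+, B+, AB+

Gametes from I^A i × I^A I^B give offspring ABO genotypes I^A I^A, I^A I^B, I^A i, I^B i, i.e. phenotypes A, B, AB.
Rh cross +/+ × +/- → phenotypes Rh+.
Combining independently: A+, B+, AB+.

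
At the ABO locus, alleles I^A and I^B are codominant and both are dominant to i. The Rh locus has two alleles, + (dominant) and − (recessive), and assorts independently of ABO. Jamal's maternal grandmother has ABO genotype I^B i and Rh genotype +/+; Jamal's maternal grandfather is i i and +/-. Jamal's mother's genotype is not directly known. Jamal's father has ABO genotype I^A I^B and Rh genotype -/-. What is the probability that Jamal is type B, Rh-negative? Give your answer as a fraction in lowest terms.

Jamal's mother's ABO genotype from I^B i × i i: 1/2 I^B i, 1/2 i i.
Crossing each possibility with the father I^A I^B and summing P(type B): 1/2·1/2 + 1/2·1/2 = 1/2.
Similarly for Rh via the mother's Rh distribution: P(Rh-) = 1/4.
Independent loci: 1/2 × 1/4 = 1/8.

1/8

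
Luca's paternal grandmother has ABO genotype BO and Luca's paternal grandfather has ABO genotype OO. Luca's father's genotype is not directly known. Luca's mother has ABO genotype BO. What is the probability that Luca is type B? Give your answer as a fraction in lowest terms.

5/8

Luca's father's ABO genotype from BO × OO: 1/2 BO, 1/2 OO.
Crossing each possibility with the mother BO and summing P(type B): 1/2·3/4 + 1/2·1/2 = 5/8.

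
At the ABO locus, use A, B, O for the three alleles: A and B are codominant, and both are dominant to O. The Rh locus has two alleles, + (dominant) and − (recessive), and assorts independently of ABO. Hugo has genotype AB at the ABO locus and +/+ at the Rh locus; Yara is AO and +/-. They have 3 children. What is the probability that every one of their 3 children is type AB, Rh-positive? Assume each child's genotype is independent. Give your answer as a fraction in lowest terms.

1/64

ABO cross AB × AO → 1/2 A, 1/4 B, 1/4 AB.
Rh cross +/+ × +/- → 1 Rh+; so P(type AB, Rh-positive) = 1/4 × 1 = 1/4 per child.
All 3 independent: (1/4)^3 = 1/64.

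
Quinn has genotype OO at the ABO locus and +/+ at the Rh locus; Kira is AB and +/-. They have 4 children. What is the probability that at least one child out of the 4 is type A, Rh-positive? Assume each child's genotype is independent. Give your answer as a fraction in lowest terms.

15/16

ABO cross OO × AB → 1/2 A, 1/2 B.
Rh cross +/+ × +/- → 1 Rh+; so P(type A, Rh-positive) = 1/2 × 1 = 1/2 per child.
P(none) = (1/2)^4 = 1/16; P(at least one) = 1 − 1/16 = 15/16.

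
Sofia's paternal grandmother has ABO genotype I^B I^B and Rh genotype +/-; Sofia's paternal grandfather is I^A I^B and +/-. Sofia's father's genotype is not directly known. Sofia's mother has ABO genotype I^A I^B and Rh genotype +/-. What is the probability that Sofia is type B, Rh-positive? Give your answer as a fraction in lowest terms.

9/32

Sofia's father's ABO genotype from I^B I^B × I^A I^B: 1/2 I^A I^B, 1/2 I^B I^B.
Crossing each possibility with the mother I^A I^B and summing P(type B): 1/2·1/4 + 1/2·1/2 = 3/8.
Similarly for Rh via the father's Rh distribution: P(Rh+) = 3/4.
Independent loci: 3/8 × 3/4 = 9/32.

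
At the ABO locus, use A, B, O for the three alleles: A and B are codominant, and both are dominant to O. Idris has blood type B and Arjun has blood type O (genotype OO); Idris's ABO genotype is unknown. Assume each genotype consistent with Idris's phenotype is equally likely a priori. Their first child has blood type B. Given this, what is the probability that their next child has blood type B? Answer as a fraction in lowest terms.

5/6

Possible genotypes: Idris ∈ {BB, BO}; Arjun ∈ {OO}.
Weight each parental genotype pair by prior × P(type-B child):
  BB × OO: posterior weight 2/3; P(next child type B) = 1.
  BO × OO: posterior weight 1/3; P(next child type B) = 1/2.
Weighted sum = 5/6.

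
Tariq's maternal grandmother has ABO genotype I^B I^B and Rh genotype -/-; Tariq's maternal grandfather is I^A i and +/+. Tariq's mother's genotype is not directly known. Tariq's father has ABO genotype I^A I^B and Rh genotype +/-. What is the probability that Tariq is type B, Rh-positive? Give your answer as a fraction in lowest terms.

Tariq's mother's ABO genotype from I^B I^B × I^A i: 1/2 I^A I^B, 1/2 I^B i.
Crossing each possibility with the father I^A I^B and summing P(type B): 1/2·1/4 + 1/2·1/2 = 3/8.
Similarly for Rh via the mother's Rh distribution: P(Rh+) = 3/4.
Independent loci: 3/8 × 3/4 = 9/32.

9/32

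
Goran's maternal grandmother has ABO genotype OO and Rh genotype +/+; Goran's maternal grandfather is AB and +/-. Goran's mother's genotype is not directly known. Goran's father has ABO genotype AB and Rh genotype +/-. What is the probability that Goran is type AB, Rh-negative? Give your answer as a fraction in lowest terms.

1/32

Goran's mother's ABO genotype from OO × AB: 1/2 AO, 1/2 BO.
Crossing each possibility with the father AB and summing P(type AB): 1/2·1/4 + 1/2·1/4 = 1/4.
Similarly for Rh via the mother's Rh distribution: P(Rh-) = 1/8.
Independent loci: 1/4 × 1/8 = 1/32.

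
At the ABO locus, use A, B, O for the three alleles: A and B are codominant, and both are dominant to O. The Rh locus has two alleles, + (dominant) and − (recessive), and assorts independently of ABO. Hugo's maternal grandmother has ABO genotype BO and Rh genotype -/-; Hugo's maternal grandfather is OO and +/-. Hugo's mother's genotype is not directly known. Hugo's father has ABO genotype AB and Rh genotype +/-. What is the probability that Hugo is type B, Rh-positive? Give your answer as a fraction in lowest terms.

Hugo's mother's ABO genotype from BO × OO: 1/2 BO, 1/2 OO.
Crossing each possibility with the father AB and summing P(type B): 1/2·1/2 + 1/2·1/2 = 1/2.
Similarly for Rh via the mother's Rh distribution: P(Rh+) = 5/8.
Independent loci: 1/2 × 5/8 = 5/16.

5/16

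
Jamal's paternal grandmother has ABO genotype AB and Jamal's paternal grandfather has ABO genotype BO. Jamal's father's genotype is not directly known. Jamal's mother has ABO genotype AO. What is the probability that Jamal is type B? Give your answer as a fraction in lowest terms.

1/4

Jamal's father's ABO genotype from AB × BO: 1/4 AB, 1/4 AO, 1/4 BB, 1/4 BO.
Crossing each possibility with the mother AO and summing P(type B): 1/4·1/4 + 1/4·0 + 1/4·1/2 + 1/4·1/4 = 1/4.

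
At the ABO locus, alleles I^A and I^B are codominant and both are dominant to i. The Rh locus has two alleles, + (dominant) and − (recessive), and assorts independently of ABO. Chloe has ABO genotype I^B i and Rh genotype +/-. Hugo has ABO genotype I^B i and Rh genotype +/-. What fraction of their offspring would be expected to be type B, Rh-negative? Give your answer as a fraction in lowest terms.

ABO cross I^B i × I^B i → offspring phenotypes: 1/4 O, 3/4 B.
Rh cross +/- × +/- → 3/4 Rh+, 1/4 Rh-.
Independent loci: P(type B, Rh-negative) = 3/4 × 1/4 = 3/16.

3/16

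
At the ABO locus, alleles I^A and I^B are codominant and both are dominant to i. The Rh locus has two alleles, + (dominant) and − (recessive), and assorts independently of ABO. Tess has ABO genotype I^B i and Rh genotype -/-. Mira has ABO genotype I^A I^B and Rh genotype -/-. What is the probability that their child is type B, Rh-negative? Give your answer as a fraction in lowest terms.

1/2

ABO cross I^B i × I^A I^B → offspring phenotypes: 1/4 A, 1/2 B, 1/4 AB.
Rh cross -/- × -/- → 1 Rh-.
Independent loci: P(type B, Rh-negative) = 1/2 × 1 = 1/2.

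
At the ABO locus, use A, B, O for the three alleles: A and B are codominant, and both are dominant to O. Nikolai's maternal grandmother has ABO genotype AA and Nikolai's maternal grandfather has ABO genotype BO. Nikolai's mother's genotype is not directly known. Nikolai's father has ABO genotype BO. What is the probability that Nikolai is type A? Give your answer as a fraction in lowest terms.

Nikolai's mother's ABO genotype from AA × BO: 1/2 AB, 1/2 AO.
Crossing each possibility with the father BO and summing P(type A): 1/2·1/4 + 1/2·1/4 = 1/4.

1/4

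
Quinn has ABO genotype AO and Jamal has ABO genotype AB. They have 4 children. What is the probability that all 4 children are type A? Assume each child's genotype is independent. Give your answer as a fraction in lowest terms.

1/16

ABO cross AO × AB → 1/2 A, 1/4 B, 1/4 AB.
So P(type A) = 1/2 per child.
All 4 independent: (1/2)^4 = 1/16.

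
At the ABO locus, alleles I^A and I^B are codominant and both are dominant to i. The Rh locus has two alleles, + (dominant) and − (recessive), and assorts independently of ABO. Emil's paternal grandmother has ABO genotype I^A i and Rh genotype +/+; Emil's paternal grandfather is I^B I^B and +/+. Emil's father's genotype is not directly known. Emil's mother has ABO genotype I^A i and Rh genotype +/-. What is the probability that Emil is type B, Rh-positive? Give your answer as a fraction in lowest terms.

1/4

Emil's father's ABO genotype from I^A i × I^B I^B: 1/2 I^A I^B, 1/2 I^B i.
Crossing each possibility with the mother I^A i and summing P(type B): 1/2·1/4 + 1/2·1/4 = 1/4.
Similarly for Rh via the father's Rh distribution: P(Rh+) = 1.
Independent loci: 1/4 × 1 = 1/4.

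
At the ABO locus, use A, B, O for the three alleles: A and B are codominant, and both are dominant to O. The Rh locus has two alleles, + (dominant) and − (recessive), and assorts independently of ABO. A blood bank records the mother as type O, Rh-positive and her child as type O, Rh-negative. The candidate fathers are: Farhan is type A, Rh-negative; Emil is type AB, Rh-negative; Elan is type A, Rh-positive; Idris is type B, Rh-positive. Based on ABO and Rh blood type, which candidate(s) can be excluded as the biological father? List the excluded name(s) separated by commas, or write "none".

Emil

A candidate is excluded only if no genotype consistent with his phenotype could produce a type O, Rh-negative child with a type O, Rh-positive mother.
Emil (type AB, Rh-): no genotype consistent with that phenotype can produce a type-O Rh- child with a type-O mother.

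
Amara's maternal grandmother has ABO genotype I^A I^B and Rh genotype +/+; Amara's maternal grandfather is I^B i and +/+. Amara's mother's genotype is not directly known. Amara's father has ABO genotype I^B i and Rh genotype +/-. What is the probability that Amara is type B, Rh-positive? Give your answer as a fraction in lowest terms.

Amara's mother's ABO genotype from I^A I^B × I^B i: 1/4 I^A I^B, 1/4 I^A i, 1/4 I^B I^B, 1/4 I^B i.
Crossing each possibility with the father I^B i and summing P(type B): 1/4·1/2 + 1/4·1/4 + 1/4·1 + 1/4·3/4 = 5/8.
Similarly for Rh via the mother's Rh distribution: P(Rh+) = 1.
Independent loci: 5/8 × 1 = 5/8.

5/8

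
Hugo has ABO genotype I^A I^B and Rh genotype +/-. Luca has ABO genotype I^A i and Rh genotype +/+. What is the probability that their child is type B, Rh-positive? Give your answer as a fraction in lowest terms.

ABO cross I^A I^B × I^A i → offspring phenotypes: 1/2 A, 1/4 B, 1/4 AB.
Rh cross +/- × +/+ → 1 Rh+.
Independent loci: P(type B, Rh-positive) = 1/4 × 1 = 1/4.

1/4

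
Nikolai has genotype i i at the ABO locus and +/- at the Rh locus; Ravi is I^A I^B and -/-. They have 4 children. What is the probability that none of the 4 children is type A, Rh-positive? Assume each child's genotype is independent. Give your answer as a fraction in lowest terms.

ABO cross i i × I^A I^B → 1/2 A, 1/2 B.
Rh cross +/- × -/- → 1/2 Rh+, 1/2 Rh-; so P(type A, Rh-positive) = 1/2 × 1/2 = 1/4 per child.
P(not type A, Rh-positive) = 3/4 for one child; (3/4)^4 = 81/256.

81/256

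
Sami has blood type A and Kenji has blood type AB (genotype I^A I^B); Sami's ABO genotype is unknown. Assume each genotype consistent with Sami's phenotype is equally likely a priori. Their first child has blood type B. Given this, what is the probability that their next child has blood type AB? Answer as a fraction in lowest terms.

Possible genotypes: Sami ∈ {I^A I^A, I^A i}; Kenji ∈ {I^A I^B}.
Weight each parental genotype pair by prior × P(type-B child):
  I^A i × I^A I^B: posterior weight 1; P(next child type AB) = 1/4.
Weighted sum = 1/4.

1/4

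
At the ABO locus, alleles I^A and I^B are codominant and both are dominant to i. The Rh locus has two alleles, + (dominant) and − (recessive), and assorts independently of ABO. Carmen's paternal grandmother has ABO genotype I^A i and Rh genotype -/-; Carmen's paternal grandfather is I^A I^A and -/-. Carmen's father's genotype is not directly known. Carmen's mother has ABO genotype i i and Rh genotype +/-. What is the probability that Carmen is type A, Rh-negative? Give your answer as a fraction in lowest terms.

3/8

Carmen's father's ABO genotype from I^A i × I^A I^A: 1/2 I^A I^A, 1/2 I^A i.
Crossing each possibility with the mother i i and summing P(type A): 1/2·1 + 1/2·1/2 = 3/4.
Similarly for Rh via the father's Rh distribution: P(Rh-) = 1/2.
Independent loci: 3/4 × 1/2 = 3/8.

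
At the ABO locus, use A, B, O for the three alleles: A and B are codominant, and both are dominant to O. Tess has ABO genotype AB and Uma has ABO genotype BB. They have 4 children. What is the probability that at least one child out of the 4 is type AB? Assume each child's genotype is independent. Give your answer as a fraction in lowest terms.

15/16

ABO cross AB × BB → 1/2 B, 1/2 AB.
So P(type AB) = 1/2 per child.
P(none) = (1/2)^4 = 1/16; P(at least one) = 1 − 1/16 = 15/16.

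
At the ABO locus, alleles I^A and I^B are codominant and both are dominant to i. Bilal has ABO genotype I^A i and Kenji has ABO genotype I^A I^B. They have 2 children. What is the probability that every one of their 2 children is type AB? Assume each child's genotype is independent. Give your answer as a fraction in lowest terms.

1/16

ABO cross I^A i × I^A I^B → 1/2 A, 1/4 B, 1/4 AB.
So P(type AB) = 1/4 per child.
All 2 independent: (1/4)^2 = 1/16.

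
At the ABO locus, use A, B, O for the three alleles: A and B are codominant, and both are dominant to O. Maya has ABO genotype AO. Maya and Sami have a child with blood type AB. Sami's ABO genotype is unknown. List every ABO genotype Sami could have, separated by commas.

For each candidate genotype of Sami, check whether crossing it with AO can produce every observed child phenotype.
  AA → possible child types {A} ✗
  AB → possible child types {A, B, AB} ✓
  AO → possible child types {O, A} ✗
  BB → possible child types {B, AB} ✓
  BO → possible child types {O, A, B, AB} ✓
  OO → possible child types {O, A} ✗

AB, BB, BO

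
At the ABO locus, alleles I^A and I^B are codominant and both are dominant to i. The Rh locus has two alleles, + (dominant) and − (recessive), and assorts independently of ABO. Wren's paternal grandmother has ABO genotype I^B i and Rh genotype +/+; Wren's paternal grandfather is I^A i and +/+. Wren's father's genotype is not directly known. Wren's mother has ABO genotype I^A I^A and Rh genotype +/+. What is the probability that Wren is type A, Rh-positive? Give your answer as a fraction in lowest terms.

3/4

Wren's father's ABO genotype from I^B i × I^A i: 1/4 I^A I^B, 1/4 I^A i, 1/4 I^B i, 1/4 i i.
Crossing each possibility with the mother I^A I^A and summing P(type A): 1/4·1/2 + 1/4·1 + 1/4·1/2 + 1/4·1 = 3/4.
Similarly for Rh via the father's Rh distribution: P(Rh+) = 1.
Independent loci: 3/4 × 1 = 3/4.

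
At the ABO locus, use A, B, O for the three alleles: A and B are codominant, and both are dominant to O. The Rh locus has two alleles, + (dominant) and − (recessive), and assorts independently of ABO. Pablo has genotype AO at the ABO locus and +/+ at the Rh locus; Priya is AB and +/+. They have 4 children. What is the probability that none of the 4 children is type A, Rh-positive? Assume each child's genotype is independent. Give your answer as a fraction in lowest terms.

ABO cross AO × AB → 1/2 A, 1/4 B, 1/4 AB.
Rh cross +/+ × +/+ → 1 Rh+; so P(type A, Rh-positive) = 1/2 × 1 = 1/2 per child.
P(not type A, Rh-positive) = 1/2 for one child; (1/2)^4 = 1/16.

1/16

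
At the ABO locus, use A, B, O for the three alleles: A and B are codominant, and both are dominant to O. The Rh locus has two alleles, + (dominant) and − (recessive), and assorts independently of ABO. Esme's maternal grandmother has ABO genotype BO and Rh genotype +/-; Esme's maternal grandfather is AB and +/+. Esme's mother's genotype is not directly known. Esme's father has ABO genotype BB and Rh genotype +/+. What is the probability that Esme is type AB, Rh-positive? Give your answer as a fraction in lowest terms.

Esme's mother's ABO genotype from BO × AB: 1/4 AB, 1/4 AO, 1/4 BB, 1/4 BO.
Crossing each possibility with the father BB and summing P(type AB): 1/4·1/2 + 1/4·1/2 + 1/4·0 + 1/4·0 = 1/4.
Similarly for Rh via the mother's Rh distribution: P(Rh+) = 1.
Independent loci: 1/4 × 1 = 1/4.

1/4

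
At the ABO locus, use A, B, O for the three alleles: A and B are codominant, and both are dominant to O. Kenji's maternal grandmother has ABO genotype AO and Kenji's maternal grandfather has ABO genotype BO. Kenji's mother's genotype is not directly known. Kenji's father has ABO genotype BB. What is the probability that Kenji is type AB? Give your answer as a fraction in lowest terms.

Kenji's mother's ABO genotype from AO × BO: 1/4 AB, 1/4 AO, 1/4 BO, 1/4 OO.
Crossing each possibility with the father BB and summing P(type AB): 1/4·1/2 + 1/4·1/2 + 1/4·0 + 1/4·0 = 1/4.

1/4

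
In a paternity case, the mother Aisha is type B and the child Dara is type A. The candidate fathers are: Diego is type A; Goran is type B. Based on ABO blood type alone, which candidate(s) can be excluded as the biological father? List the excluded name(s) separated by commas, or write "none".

Goran

A candidate is excluded only if no genotype consistent with his phenotype could produce a type A child with a type B mother.
Goran (type B): no genotype consistent with that phenotype can produce a type-A child with a type-B mother.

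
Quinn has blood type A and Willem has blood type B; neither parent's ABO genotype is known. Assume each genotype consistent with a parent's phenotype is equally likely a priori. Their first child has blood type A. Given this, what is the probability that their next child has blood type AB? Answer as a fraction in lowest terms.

Possible genotypes: Quinn ∈ {I^A I^A, I^A i}; Willem ∈ {I^B I^B, I^B i}.
Weight each parental genotype pair by prior × P(type-A child):
  I^A I^A × I^B i: posterior weight 2/3; P(next child type AB) = 1/2.
  I^A i × I^B i: posterior weight 1/3; P(next child type AB) = 1/4.
Weighted sum = 5/12.

5/12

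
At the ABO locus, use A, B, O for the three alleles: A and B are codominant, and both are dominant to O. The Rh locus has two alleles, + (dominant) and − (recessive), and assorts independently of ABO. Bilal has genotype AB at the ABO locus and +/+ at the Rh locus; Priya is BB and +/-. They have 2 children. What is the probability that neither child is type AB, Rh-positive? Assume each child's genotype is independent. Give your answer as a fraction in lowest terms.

ABO cross AB × BB → 1/2 B, 1/2 AB.
Rh cross +/+ × +/- → 1 Rh+; so P(type AB, Rh-positive) = 1/2 × 1 = 1/2 per child.
P(not type AB, Rh-positive) = 1/2 for one child; (1/2)^2 = 1/4.

1/4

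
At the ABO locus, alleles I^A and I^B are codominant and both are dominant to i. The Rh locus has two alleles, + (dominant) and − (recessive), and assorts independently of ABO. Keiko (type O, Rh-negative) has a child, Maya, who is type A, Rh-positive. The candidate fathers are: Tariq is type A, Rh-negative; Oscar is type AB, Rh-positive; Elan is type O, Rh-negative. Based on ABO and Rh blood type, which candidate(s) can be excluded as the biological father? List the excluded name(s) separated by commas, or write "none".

Tariq, Elan

A candidate is excluded only if no genotype consistent with his phenotype could produce a type A, Rh-positive child with a type O, Rh-negative mother.
Tariq (type A, Rh-): no genotype consistent with that phenotype can produce a type-A Rh+ child with a type-O mother.
Elan (type O, Rh-): no genotype consistent with that phenotype can produce a type-A Rh+ child with a type-O mother.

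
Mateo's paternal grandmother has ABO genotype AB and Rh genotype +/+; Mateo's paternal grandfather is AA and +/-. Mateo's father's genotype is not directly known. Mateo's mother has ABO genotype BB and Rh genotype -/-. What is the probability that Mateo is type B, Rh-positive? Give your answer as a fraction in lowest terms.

Mateo's father's ABO genotype from AB × AA: 1/2 AA, 1/2 AB.
Crossing each possibility with the mother BB and summing P(type B): 1/2·0 + 1/2·1/2 = 1/4.
Similarly for Rh via the father's Rh distribution: P(Rh+) = 3/4.
Independent loci: 1/4 × 3/4 = 3/16.

3/16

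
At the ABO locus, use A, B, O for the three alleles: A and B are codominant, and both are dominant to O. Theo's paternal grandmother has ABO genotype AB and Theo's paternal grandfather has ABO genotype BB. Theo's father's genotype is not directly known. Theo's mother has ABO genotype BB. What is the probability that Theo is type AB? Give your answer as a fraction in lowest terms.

1/4

Theo's father's ABO genotype from AB × BB: 1/2 AB, 1/2 BB.
Crossing each possibility with the mother BB and summing P(type AB): 1/2·1/2 + 1/2·0 = 1/4.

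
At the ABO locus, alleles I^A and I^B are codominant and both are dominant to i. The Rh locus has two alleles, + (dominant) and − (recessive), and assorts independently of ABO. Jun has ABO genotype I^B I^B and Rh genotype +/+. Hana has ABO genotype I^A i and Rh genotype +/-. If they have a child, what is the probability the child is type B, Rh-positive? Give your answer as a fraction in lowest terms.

1/2

ABO cross I^B I^B × I^A i → offspring phenotypes: 1/2 B, 1/2 AB.
Rh cross +/+ × +/- → 1 Rh+.
Independent loci: P(type B, Rh-positive) = 1/2 × 1 = 1/2.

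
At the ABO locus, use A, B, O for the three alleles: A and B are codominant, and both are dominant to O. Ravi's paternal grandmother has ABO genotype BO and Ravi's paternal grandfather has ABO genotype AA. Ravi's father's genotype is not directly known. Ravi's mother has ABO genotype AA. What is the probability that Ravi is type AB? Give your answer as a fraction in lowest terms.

Ravi's father's ABO genotype from BO × AA: 1/2 AB, 1/2 AO.
Crossing each possibility with the mother AA and summing P(type AB): 1/2·1/2 + 1/2·0 = 1/4.

1/4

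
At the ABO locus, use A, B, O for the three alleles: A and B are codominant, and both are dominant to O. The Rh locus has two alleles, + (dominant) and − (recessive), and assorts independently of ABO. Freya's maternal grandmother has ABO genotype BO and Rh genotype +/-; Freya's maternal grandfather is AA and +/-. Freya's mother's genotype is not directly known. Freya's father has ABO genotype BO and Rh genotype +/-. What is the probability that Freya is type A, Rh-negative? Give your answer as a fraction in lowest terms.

1/16

Freya's mother's ABO genotype from BO × AA: 1/2 AB, 1/2 AO.
Crossing each possibility with the father BO and summing P(type A): 1/2·1/4 + 1/2·1/4 = 1/4.
Similarly for Rh via the mother's Rh distribution: P(Rh-) = 1/4.
Independent loci: 1/4 × 1/4 = 1/16.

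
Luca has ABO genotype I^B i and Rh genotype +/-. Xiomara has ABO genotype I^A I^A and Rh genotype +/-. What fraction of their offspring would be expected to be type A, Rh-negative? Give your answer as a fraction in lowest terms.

1/8

ABO cross I^B i × I^A I^A → offspring phenotypes: 1/2 A, 1/2 AB.
Rh cross +/- × +/- → 3/4 Rh+, 1/4 Rh-.
Independent loci: P(type A, Rh-negative) = 1/2 × 1/4 = 1/8.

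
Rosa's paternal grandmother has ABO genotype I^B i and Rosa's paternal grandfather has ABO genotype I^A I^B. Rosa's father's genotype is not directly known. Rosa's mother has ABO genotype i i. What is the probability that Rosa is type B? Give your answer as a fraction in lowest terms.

1/2

Rosa's father's ABO genotype from I^B i × I^A I^B: 1/4 I^A I^B, 1/4 I^A i, 1/4 I^B I^B, 1/4 I^B i.
Crossing each possibility with the mother i i and summing P(type B): 1/4·1/2 + 1/4·0 + 1/4·1 + 1/4·1/2 = 1/2.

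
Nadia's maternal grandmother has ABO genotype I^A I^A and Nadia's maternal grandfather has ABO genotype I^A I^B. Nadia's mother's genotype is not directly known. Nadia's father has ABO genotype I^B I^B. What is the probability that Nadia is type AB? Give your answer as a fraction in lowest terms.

3/4

Nadia's mother's ABO genotype from I^A I^A × I^A I^B: 1/2 I^A I^A, 1/2 I^A I^B.
Crossing each possibility with the father I^B I^B and summing P(type AB): 1/2·1 + 1/2·1/2 = 3/4.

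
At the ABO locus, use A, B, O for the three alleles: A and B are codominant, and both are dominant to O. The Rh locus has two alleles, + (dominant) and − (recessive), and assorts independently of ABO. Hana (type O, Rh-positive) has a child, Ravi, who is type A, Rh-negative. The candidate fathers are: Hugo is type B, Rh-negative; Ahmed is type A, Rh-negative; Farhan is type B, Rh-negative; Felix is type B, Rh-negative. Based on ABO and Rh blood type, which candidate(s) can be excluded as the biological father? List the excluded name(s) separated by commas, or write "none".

Hugo, Farhan, Felix

A candidate is excluded only if no genotype consistent with his phenotype could produce a type A, Rh-negative child with a type O, Rh-positive mother.
Hugo (type B, Rh-): no genotype consistent with that phenotype can produce a type-A Rh- child with a type-O mother.
Farhan (type B, Rh-): no genotype consistent with that phenotype can produce a type-A Rh- child with a type-O mother.
Felix (type B, Rh-): no genotype consistent with that phenotype can produce a type-A Rh- child with a type-O mother.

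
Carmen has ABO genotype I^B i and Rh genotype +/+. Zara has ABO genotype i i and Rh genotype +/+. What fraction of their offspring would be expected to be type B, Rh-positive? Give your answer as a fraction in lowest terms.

1/2

ABO cross I^B i × i i → offspring phenotypes: 1/2 O, 1/2 B.
Rh cross +/+ × +/+ → 1 Rh+.
Independent loci: P(type B, Rh-positive) = 1/2 × 1 = 1/2.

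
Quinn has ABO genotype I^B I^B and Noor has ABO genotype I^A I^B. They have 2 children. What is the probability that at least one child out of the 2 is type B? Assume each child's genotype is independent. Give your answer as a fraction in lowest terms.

3/4

ABO cross I^B I^B × I^A I^B → 1/2 B, 1/2 AB.
So P(type B) = 1/2 per child.
P(none) = (1/2)^2 = 1/4; P(at least one) = 1 − 1/4 = 3/4.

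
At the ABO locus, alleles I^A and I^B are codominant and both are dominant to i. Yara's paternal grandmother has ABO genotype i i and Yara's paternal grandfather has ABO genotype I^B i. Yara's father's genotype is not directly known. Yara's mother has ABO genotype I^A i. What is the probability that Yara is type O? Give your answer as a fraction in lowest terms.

Yara's father's ABO genotype from i i × I^B i: 1/2 I^B i, 1/2 i i.
Crossing each possibility with the mother I^A i and summing P(type O): 1/2·1/4 + 1/2·1/2 = 3/8.

3/8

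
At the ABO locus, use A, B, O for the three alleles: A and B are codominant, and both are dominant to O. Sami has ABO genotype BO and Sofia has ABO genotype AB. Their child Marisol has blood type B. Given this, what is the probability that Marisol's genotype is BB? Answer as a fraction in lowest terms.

1/2

Cross BO × AB → 1/4 AB, 1/4 AO, 1/4 BB, 1/4 BO.
Type-B genotypes among offspring: BB (1/4), BO (1/4); total 1/2.
P(BB | type B) = (1/4) / (1/2) = 1/2.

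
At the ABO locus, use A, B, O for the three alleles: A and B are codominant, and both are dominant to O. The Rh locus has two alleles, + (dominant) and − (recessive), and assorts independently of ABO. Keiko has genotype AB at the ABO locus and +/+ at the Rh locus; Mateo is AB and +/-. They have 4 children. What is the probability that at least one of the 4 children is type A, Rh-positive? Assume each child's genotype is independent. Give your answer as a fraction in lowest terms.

175/256

ABO cross AB × AB → 1/4 A, 1/4 B, 1/2 AB.
Rh cross +/+ × +/- → 1 Rh+; so P(type A, Rh-positive) = 1/4 × 1 = 1/4 per child.
P(none) = (3/4)^4 = 81/256; P(at least one) = 1 − 81/256 = 175/256.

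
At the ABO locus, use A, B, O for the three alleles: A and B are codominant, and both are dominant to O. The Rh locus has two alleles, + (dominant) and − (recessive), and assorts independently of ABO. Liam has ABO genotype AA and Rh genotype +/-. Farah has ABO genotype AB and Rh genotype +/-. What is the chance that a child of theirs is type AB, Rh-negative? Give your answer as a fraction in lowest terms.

1/8

ABO cross AA × AB → offspring phenotypes: 1/2 A, 1/2 AB.
Rh cross +/- × +/- → 3/4 Rh+, 1/4 Rh-.
Independent loci: P(type AB, Rh-negative) = 1/2 × 1/4 = 1/8.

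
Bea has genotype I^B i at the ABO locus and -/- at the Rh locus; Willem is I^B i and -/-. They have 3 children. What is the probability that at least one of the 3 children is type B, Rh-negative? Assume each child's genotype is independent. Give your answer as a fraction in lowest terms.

63/64

ABO cross I^B i × I^B i → 1/4 O, 3/4 B.
Rh cross -/- × -/- → 1 Rh-; so P(type B, Rh-negative) = 3/4 × 1 = 3/4 per child.
P(none) = (1/4)^3 = 1/64; P(at least one) = 1 − 1/64 = 63/64.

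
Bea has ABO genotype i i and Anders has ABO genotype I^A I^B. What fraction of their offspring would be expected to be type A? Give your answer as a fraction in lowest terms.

ABO cross i i × I^A I^B → offspring phenotypes: 1/2 A, 1/2 B.
So P(type A) = 1/2.

1/2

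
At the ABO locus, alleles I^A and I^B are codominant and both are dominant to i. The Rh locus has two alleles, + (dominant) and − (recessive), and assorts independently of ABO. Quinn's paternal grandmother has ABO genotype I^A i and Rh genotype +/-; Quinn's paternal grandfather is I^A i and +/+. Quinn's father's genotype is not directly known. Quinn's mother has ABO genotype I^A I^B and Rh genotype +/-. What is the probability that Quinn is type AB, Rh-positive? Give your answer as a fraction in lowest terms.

7/32

Quinn's father's ABO genotype from I^A i × I^A i: 1/4 I^A I^A, 1/2 I^A i, 1/4 i i.
Crossing each possibility with the mother I^A I^B and summing P(type AB): 1/4·1/2 + 1/2·1/4 + 1/4·0 = 1/4.
Similarly for Rh via the father's Rh distribution: P(Rh+) = 7/8.
Independent loci: 1/4 × 7/8 = 7/32.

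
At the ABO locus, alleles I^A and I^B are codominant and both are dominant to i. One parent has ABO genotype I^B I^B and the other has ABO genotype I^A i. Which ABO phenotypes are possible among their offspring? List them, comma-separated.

Gametes from I^B I^B × I^A i give offspring ABO genotypes I^A I^B, I^B i, i.e. phenotypes B, AB.

B, AB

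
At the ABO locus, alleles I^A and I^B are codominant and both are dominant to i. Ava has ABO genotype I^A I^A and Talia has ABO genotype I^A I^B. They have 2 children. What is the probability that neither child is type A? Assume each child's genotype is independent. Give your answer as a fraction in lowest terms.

ABO cross I^A I^A × I^A I^B → 1/2 A, 1/2 AB.
So P(type A) = 1/2 per child.
P(not type A) = 1/2 for one child; (1/2)^2 = 1/4.

1/4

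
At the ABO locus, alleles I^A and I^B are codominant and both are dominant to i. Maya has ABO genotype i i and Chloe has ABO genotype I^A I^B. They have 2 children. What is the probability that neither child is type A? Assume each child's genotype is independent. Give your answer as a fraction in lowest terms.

1/4

ABO cross i i × I^A I^B → 1/2 A, 1/2 B.
So P(type A) = 1/2 per child.
P(not type A) = 1/2 for one child; (1/2)^2 = 1/4.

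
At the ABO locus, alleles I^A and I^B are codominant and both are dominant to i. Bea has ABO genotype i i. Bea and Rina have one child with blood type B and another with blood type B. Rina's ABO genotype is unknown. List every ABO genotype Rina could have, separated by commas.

I^A I^B, I^B I^B, I^B i

For each candidate genotype of Rina, check whether crossing it with i i can produce every observed child phenotype.
  I^A I^A → possible child types {A} ✗
  I^A I^B → possible child types {A, B} ✓
  I^A i → possible child types {O, A} ✗
  I^B I^B → possible child types {B} ✓
  I^B i → possible child types {O, B} ✓
  i i → possible child types {O} ✗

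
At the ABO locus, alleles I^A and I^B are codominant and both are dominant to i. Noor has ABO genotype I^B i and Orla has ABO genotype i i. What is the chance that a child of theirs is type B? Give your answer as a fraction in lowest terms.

ABO cross I^B i × i i → offspring phenotypes: 1/2 O, 1/2 B.
So P(type B) = 1/2.

1/2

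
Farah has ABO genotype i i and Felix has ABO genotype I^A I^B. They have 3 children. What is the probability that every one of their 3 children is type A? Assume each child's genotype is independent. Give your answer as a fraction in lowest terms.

ABO cross i i × I^A I^B → 1/2 A, 1/2 B.
So P(type A) = 1/2 per child.
All 3 independent: (1/2)^3 = 1/8.

1/8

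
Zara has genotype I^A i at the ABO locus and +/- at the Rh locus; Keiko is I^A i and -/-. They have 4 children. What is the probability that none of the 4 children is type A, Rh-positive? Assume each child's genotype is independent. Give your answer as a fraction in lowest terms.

625/4096

ABO cross I^A i × I^A i → 1/4 O, 3/4 A.
Rh cross +/- × -/- → 1/2 Rh+, 1/2 Rh-; so P(type A, Rh-positive) = 3/4 × 1/2 = 3/8 per child.
P(not type A, Rh-positive) = 5/8 for one child; (5/8)^4 = 625/4096.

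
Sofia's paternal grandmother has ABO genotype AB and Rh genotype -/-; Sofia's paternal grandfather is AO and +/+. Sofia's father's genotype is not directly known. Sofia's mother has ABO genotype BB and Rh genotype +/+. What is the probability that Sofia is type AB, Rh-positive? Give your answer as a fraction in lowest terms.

1/2

Sofia's father's ABO genotype from AB × AO: 1/4 AA, 1/4 AB, 1/4 AO, 1/4 BO.
Crossing each possibility with the mother BB and summing P(type AB): 1/4·1 + 1/4·1/2 + 1/4·1/2 + 1/4·0 = 1/2.
Similarly for Rh via the father's Rh distribution: P(Rh+) = 1.
Independent loci: 1/2 × 1 = 1/2.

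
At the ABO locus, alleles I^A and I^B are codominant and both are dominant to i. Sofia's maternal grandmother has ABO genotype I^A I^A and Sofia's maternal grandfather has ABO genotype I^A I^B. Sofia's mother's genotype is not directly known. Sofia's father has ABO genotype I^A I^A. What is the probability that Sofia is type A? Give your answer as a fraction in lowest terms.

3/4

Sofia's mother's ABO genotype from I^A I^A × I^A I^B: 1/2 I^A I^A, 1/2 I^A I^B.
Crossing each possibility with the father I^A I^A and summing P(type A): 1/2·1 + 1/2·1/2 = 3/4.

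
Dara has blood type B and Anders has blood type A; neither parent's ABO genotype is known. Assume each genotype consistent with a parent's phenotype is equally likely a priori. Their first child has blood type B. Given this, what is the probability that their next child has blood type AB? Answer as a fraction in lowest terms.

Possible genotypes: Dara ∈ {BB, BO}; Anders ∈ {AA, AO}.
Weight each parental genotype pair by prior × P(type-B child):
  BB × AO: posterior weight 2/3; P(next child type AB) = 1/2.
  BO × AO: posterior weight 1/3; P(next child type AB) = 1/4.
Weighted sum = 5/12.

5/12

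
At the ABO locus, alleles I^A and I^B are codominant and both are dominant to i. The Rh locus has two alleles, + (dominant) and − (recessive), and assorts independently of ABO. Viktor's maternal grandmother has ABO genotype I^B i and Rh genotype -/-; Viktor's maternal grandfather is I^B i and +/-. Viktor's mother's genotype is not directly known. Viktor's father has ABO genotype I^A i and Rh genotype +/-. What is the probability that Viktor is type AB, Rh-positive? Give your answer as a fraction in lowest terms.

5/32

Viktor's mother's ABO genotype from I^B i × I^B i: 1/4 I^B I^B, 1/2 I^B i, 1/4 i i.
Crossing each possibility with the father I^A i and summing P(type AB): 1/4·1/2 + 1/2·1/4 + 1/4·0 = 1/4.
Similarly for Rh via the mother's Rh distribution: P(Rh+) = 5/8.
Independent loci: 1/4 × 5/8 = 5/32.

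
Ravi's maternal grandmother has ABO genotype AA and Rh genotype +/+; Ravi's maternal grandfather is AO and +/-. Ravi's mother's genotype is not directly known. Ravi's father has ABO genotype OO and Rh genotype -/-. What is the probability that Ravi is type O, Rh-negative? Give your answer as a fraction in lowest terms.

1/16

Ravi's mother's ABO genotype from AA × AO: 1/2 AA, 1/2 AO.
Crossing each possibility with the father OO and summing P(type O): 1/2·0 + 1/2·1/2 = 1/4.
Similarly for Rh via the mother's Rh distribution: P(Rh-) = 1/4.
Independent loci: 1/4 × 1/4 = 1/16.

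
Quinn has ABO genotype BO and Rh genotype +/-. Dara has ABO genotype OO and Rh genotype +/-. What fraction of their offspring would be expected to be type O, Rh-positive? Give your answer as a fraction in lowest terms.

ABO cross BO × OO → offspring phenotypes: 1/2 O, 1/2 B.
Rh cross +/- × +/- → 3/4 Rh+, 1/4 Rh-.
Independent loci: P(type O, Rh-positive) = 1/2 × 3/4 = 3/8.

3/8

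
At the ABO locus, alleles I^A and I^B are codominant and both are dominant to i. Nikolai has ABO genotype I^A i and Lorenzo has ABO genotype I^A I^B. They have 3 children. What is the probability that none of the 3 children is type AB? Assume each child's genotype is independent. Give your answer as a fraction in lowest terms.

27/64

ABO cross I^A i × I^A I^B → 1/2 A, 1/4 B, 1/4 AB.
So P(type AB) = 1/4 per child.
P(not type AB) = 3/4 for one child; (3/4)^3 = 27/64.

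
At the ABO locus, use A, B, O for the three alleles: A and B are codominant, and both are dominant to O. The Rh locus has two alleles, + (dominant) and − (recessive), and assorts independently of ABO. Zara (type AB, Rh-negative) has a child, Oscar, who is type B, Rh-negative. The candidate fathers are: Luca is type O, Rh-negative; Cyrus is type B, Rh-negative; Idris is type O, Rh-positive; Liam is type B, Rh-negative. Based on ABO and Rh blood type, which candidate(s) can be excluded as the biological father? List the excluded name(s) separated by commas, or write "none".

none

A candidate is excluded only if no genotype consistent with his phenotype could produce a type B, Rh-negative child with a type AB, Rh-negative mother.
Every candidate has at least one consistent genotype combination, so none can be excluded.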